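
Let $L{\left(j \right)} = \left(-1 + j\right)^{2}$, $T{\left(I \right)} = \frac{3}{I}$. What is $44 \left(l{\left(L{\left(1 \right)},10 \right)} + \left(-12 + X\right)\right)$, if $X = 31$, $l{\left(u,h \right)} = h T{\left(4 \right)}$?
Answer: $1166$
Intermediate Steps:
$l{\left(u,h \right)} = \frac{3 h}{4}$ ($l{\left(u,h \right)} = h \frac{3}{4} = \frac{3 h}{4}$)
$44 \left(l{\left(L{\left(1 \right)},10 \right)} + \left(-12 + X\right)\right) = 44 \left(\frac{3}{4} \cdot 10 + \left(-12 + 31\right)\right) = 44 \left(\frac{15}{2} + 19\right) = 44 \cdot \frac{53}{2} = 1166$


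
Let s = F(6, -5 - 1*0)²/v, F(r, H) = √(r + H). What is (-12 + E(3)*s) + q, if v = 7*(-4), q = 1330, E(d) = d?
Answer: 36901/28 ≈ 1317.9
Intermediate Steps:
F(r, H) = √(H + r)
v = -28
s = -1/28 (s = (√((-5 - 1*0) + 6))²/(-28) = (√((-5 + 0) + 6))²*(-1/28) = (√(-5 + 6))²*(-1/28) = (√1)²*(-1/28) = 1²*(-1/28) = 1*(-1/28) = -1/28 ≈ -0.035714)
(-12 + E(3)*s) + q = (-12 + 3*(-1/28)) + 1330 = (-12 - 3/28) + 1330 = -339/28 + 1330 = 36901/28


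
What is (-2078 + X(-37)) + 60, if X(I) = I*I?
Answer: -649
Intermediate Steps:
X(I) = I²
(-2078 + X(-37)) + 60 = (-2078 + (-37)²) + 60 = (-2078 + 1369) + 60 = -709 + 60 = -649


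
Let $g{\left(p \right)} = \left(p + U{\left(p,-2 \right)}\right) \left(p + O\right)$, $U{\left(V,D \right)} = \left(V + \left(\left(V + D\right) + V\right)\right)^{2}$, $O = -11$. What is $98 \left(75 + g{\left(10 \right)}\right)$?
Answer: $-70462$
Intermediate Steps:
$U{\left(V,D \right)} = \left(D + 3 V\right)^{2}$ ($U{\left(V,D \right)} = \left(V + \left(\left(D + V\right) + V\right)\right)^{2} = \left(V + \left(D + 2 V\right)\right)^{2} = \left(D + 3 V\right)^{2}$)
$g{\left(p \right)} = \left(-11 + p\right) \left(p + \left(-2 + 3 p\right)^{2}\right)$ ($g{\left(p \right)} = \left(p + \left(-2 + 3 p\right)^{2}\right) \left(p - 11\right) = \left(p + \left(-2 + 3 p\right)^{2}\right) \left(-11 + p\right) = \left(-11 + p\right) \left(p + \left(-2 + 3 p\right)^{2}\right)$)
$98 \left(75 + g{\left(10 \right)}\right) = 98 \left(75 + \left(-44 - 110 \cdot 10^{2} + 9 \cdot 10^{3} + 125 \cdot 10\right)\right) = 98 \left(75 + \left(-44 - 11000 + 9 \cdot 1000 + 1250\right)\right) = 98 \left(75 + \left(-44 - 11000 + 9000 + 1250\right)\right) = 98 \left(75 - 794\right) = 98 \left(-719\right) = -70462$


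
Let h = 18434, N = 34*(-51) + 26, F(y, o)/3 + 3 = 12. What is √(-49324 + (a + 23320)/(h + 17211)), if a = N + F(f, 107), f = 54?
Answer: I*√62668627294945/35645 ≈ 222.09*I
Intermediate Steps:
F(y, o) = 27 (F(y, o) = -9 + 3*12 = -9 + 36 = 27)
N = -1708 (N = -1734 + 26 = -1708)
a = -1681 (a = -1708 + 27 = -1681)
√(-49324 + (a + 23320)/(h + 17211)) = √(-49324 + (-1681 + 23320)/(18434 + 17211)) = √(-49324 + 21639/35645) = √(-1758132341/35645) = I*√62668627294945/35645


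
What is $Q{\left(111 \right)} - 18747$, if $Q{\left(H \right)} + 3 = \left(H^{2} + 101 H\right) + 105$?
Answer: $4887$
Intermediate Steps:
$Q{\left(H \right)} = 102 + H^{2} + 101 H$ ($Q{\left(H \right)} = -3 + \left(\left(H^{2} + 101 H\right) + 105\right) = -3 + \left(105 + H^{2} + 101 H\right) = 102 + H^{2} + 101 H$)
$Q{\left(111 \right)} - 18747 = \left(102 + 111^{2} + 101 \cdot 111\right) - 18747 = \left(102 + 12321 + 11211\right) - 18747 = 23634 - 18747 = 4887$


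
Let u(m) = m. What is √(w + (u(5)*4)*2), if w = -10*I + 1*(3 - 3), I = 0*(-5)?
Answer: 2*√10 ≈ 6.3246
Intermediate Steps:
I = 0
w = 0 (w = -10*0 + 1*(3 - 3) = 0 + 1*0 = 0 + 0 = 0)
√(w + (u(5)*4)*2) = √(0 + (5*4)*2) = √(0 + 20*2) = √(0 + 40) = √40 = 2*√10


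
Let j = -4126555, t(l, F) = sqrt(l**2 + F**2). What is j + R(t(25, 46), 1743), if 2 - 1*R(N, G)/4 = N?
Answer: -4126547 - 4*sqrt(2741) ≈ -4.1268e+6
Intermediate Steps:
t(l, F) = sqrt(F**2 + l**2)
R(N, G) = 8 - 4*N
j + R(t(25, 46), 1743) = -4126555 + (8 - 4*sqrt(46**2 + 25**2)) = -4126555 + (8 - 4*sqrt(2116 + 625)) = -4126555 + (8 - 4*sqrt(2741)) = -4126547 - 4*sqrt(2741)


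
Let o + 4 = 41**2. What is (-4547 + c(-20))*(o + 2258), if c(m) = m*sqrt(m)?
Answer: -17892445 - 157400*I*sqrt(5) ≈ -1.7892e+7 - 3.5196e+5*I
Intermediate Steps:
o = 1677 (o = -4 + 41**2 = -4 + 1681 = 1677)
c(m) = m**(3/2)
(-4547 + c(-20))*(o + 2258) = (-4547 + (-20)**(3/2))*(1677 + 2258) = (-4547 - 40*I*sqrt(5))*3935 = -17892445 - 157400*I*sqrt(5)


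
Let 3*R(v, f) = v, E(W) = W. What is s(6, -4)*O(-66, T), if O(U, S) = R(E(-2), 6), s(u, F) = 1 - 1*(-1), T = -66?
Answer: -4/3 ≈ -1.3333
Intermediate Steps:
s(u, F) = 2 (s(u, F) = 1 + 1 = 2)
R(v, f) = v/3
O(U, S) = -2/3 (O(U, S) = (1/3)*(-2) = -2/3)
s(6, -4)*O(-66, T) = 2*(-2/3) = -4/3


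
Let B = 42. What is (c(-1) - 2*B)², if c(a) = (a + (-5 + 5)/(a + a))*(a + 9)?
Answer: 8464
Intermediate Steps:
c(a) = a*(9 + a) (c(a) = (a + 0/((2*a)))*(9 + a) = (a + 0*(1/(2*a)))*(9 + a) = (a + 0)*(9 + a) = a*(9 + a))
(c(-1) - 2*B)² = (-(9 - 1) - 2*42)² = (-1*8 - 84)² = (-8 - 84)² = (-92)² = 8464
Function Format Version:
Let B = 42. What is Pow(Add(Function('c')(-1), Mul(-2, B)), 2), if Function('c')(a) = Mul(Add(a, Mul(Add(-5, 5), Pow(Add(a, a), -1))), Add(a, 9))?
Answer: 8464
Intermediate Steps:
Function('c')(a) = Mul(a, Add(9, a)) (Function('c')(a) = Mul(Add(a, Mul(0, Pow(Mul(2, a), -1))), Add(9, a)) = Mul(Add(a, Mul(0, Mul(Rational(1, 2), Pow(a, -1)))), Add(9, a)) = Mul(Add(a, 0), Add(9, a)) = Mul(a, Add(9, a)))
Pow(Add(Function('c')(-1), Mul(-2, B)), 2) = Pow(Add(Mul(-1, Add(9, -1)), Mul(-2, 42)), 2) = Pow(Add(Mul(-1, 8), -84), 2) = Pow(Add(-8, -84), 2) = Pow(-92, 2) = 8464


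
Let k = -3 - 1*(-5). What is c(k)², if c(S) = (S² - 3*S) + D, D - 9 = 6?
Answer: 169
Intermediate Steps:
D = 15 (D = 9 + 6 = 15)
k = 2 (k = -3 + 5 = 2)
c(S) = 15 + S² - 3*S (c(S) = (S² - 3*S) + 15 = 15 + S² - 3*S)
c(k)² = (15 + 2² - 3*2)² = (15 + 4 - 6)² = 13² = 169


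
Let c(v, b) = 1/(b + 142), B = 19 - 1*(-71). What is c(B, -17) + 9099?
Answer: 1137376/125 ≈ 9099.0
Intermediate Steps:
B = 90 (B = 19 + 71 = 90)
c(v, b) = 1/(142 + b)
c(B, -17) + 9099 = 1/(142 - 17) + 9099 = 1/125 + 9099 = 1137376/125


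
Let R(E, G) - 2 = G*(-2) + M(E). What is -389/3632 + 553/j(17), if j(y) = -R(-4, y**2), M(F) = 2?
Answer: 127515/148912 ≈ 0.85631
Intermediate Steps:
R(E, G) = 4 - 2*G (R(E, G) = 2 + (G*(-2) + 2) = 2 + (-2*G + 2) = 2 + (2 - 2*G) = 4 - 2*G)
j(y) = -4 + 2*y**2 (j(y) = -(4 - 2*y**2) = -4 + 2*y**2)
-389/3632 + 553/j(17) = -389/3632 + 553/(-4 + 2*17**2) = -389*1/3632 + 553/(-4 + 2*289) = -389/3632 + 553/(-4 + 578) = -389/3632 + 553/574 = -389/3632 + 553*(1/574) = -389/3632 + 79/82 = 127515/148912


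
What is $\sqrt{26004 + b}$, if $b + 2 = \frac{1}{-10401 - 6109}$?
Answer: $\frac{\sqrt{7087627743690}}{16510} \approx 161.25$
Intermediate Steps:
$b = - \frac{33021}{16510}$ ($b = -2 + \frac{1}{-10401 - 6109} = -2 + \frac{1}{-16510} = -2 - \frac{1}{16510} = - \frac{33021}{16510} \approx -2.0001$)
$\sqrt{26004 + b} = \sqrt{26004 - \frac{33021}{16510}} = \sqrt{\frac{429293019}{16510}} = \frac{\sqrt{7087627743690}}{16510}$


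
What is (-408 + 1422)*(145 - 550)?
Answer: -410670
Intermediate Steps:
(-408 + 1422)*(145 - 550) = 1014*(-405) = -410670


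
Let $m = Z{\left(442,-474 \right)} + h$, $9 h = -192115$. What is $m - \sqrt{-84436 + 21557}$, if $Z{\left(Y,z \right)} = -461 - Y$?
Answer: $- \frac{200242}{9} - i \sqrt{62879} \approx -22249.0 - 250.76 i$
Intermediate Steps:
$h = - \frac{192115}{9}$ ($h = \frac{1}{9} \left(-192115\right) = - \frac{192115}{9} \approx -21346.0$)
$m = - \frac{200242}{9}$ ($m = \left(-461 - 442\right) - \frac{192115}{9} = -903 - \frac{192115}{9} = - \frac{200242}{9} \approx -22249.0$)
$m - \sqrt{-84436 + 21557} = - \frac{200242}{9} - \sqrt{-84436 + 21557} = - \frac{200242}{9} - \sqrt{-62879} = - \frac{200242}{9} - i \sqrt{62879}$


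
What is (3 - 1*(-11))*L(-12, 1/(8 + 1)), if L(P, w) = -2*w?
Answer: -28/9 ≈ -3.1111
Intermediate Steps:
(3 - 1*(-11))*L(-12, 1/(8 + 1)) = (3 - 1*(-11))*(-2/(8 + 1)) = (3 + 11)*(-2/9) = 14*(-2*⅑) = 14*(-2/9) = -28/9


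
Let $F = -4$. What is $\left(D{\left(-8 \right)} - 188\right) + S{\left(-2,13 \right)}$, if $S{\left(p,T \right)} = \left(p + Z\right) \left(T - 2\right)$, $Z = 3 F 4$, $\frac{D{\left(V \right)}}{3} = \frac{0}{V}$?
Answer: $-738$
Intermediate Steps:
$D{\left(V \right)} = 0$ ($D{\left(V \right)} = 3 \frac{0}{V} = 3 \cdot 0 = 0$)
$Z = -48$ ($Z = 3 \left(-4\right) 4 = \left(-12\right) 4 = -48$)
$S{\left(p,T \right)} = \left(-48 + p\right) \left(-2 + T\right)$ ($S{\left(p,T \right)} = \left(p - 48\right) \left(T - 2\right) = \left(-48 + p\right) \left(-2 + T\right)$)
$\left(D{\left(-8 \right)} - 188\right) + S{\left(-2,13 \right)} = \left(0 - 188\right) + \left(96 - 624 - -4 + 13 \left(-2\right)\right) = -188 + \left(96 - 624 + 4 - 26\right) = -188 - 550 = -738$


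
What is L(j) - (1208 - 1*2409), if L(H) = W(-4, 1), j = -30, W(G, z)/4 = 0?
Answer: 1201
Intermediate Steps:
W(G, z) = 0 (W(G, z) = 4*0 = 0)
L(H) = 0
L(j) - (1208 - 1*2409) = 0 - (1208 - 1*2409) = 0 - (1208 - 2409) = 0 - 1*(-1201) = 0 + 1201 = 1201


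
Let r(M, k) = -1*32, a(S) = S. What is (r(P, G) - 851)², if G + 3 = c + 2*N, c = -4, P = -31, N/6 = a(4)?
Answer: 779689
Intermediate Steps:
N = 24 (N = 6*4 = 24)
G = 41 (G = -3 + (-4 + 2*24) = -3 + (-4 + 48) = -3 + 44 = 41)
r(M, k) = -32
(r(P, G) - 851)² = (-32 - 851)² = (-883)² = 779689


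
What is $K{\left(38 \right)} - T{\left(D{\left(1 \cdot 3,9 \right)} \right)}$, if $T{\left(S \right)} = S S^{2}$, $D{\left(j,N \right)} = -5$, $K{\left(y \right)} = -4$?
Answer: $121$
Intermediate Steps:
$T{\left(S \right)} = S^{3}$
$K{\left(38 \right)} - T{\left(D{\left(1 \cdot 3,9 \right)} \right)} = -4 - \left(-5\right)^{3} = -4 - -125 = -4 + 125 = 121$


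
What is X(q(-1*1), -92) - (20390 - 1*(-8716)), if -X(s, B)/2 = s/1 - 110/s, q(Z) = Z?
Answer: -29324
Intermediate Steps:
X(s, B) = -2*s + 220/s (X(s, B) = -2*(s/1 - 110/s) = -2*(s*1 - 110/s) = -2*(s - 110/s) = -2*s + 220/s)
X(q(-1*1), -92) - (20390 - 1*(-8716)) = (-(-2) + 220/((-1*1))) - (20390 - 1*(-8716)) = (-2*(-1) + 220/(-1)) - (20390 + 8716) = (2 + 220*(-1)) - 1*29106 = (2 - 220) - 29106 = -218 - 29106 = -29324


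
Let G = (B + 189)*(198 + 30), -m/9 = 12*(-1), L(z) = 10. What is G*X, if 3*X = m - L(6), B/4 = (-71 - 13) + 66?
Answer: 871416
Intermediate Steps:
m = 108 (m = -108*(-1) = -9*(-12) = 108)
B = -72 (B = 4*((-71 - 13) + 66) = 4*(-84 + 66) = 4*(-18) = -72)
X = 98/3 (X = (108 - 1*10)/3 = (108 - 10)/3 = (⅓)*98 = 98/3 ≈ 32.667)
G = 26676 (G = (-72 + 189)*(198 + 30) = 117*228 = 26676)
G*X = 26676*(98/3) = 871416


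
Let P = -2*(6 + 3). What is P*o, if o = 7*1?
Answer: -126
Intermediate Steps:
o = 7
P = -18 (P = -2*9 = -18)
P*o = -18*7 = -126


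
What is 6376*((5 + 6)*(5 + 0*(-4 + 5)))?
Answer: 350680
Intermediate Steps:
6376*((5 + 6)*(5 + 0*(-4 + 5))) = 6376*(11*(5 + 0*1)) = 6376*(11*(5 + 0)) = 6376*(11*5) = 6376*55 = 350680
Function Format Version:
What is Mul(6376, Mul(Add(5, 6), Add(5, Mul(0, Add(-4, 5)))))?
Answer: 350680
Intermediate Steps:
Mul(6376, Mul(Add(5, 6), Add(5, Mul(0, Add(-4, 5))))) = Mul(6376, Mul(11, Add(5, Mul(0, 1)))) = Mul(6376, Mul(11, Add(5, 0))) = Mul(6376, Mul(11, 5)) = Mul(6376, 55) = 350680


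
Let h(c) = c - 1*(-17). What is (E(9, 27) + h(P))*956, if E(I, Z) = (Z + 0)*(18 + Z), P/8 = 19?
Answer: 1323104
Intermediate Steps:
P = 152 (P = 8*19 = 152)
E(I, Z) = Z*(18 + Z)
h(c) = 17 + c (h(c) = c + 17 = 17 + c)
(E(9, 27) + h(P))*956 = (27*(18 + 27) + (17 + 152))*956 = (27*45 + 169)*956 = (1215 + 169)*956 = 1384*956 = 1323104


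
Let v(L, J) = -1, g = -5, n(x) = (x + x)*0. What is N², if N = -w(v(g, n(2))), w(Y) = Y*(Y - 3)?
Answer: 16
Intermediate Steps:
n(x) = 0 (n(x) = (2*x)*0 = 0)
w(Y) = Y*(-3 + Y)
N = -4 (N = -(-1)*(-3 - 1) = -(-1)*(-4) = -1*4 = -4)
N² = (-4)² = 16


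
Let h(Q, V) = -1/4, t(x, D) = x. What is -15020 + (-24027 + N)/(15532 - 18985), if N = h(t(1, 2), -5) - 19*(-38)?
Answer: -207363019/13812 ≈ -15013.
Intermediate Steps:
h(Q, V) = -1/4 (h(Q, V) = -1*1/4 = -1/4)
N = 2887/4 (N = -1/4 - 19*(-38) = -1/4 + 722 = 2887/4 ≈ 721.75)
-15020 + (-24027 + N)/(15532 - 18985) = -15020 + (-24027 + 2887/4)/(15532 - 18985) = -15020 - 93221/4/(-3453) = -15020 - 93221/4*(-1/3453) = -15020 + 93221/13812 = -207363019/13812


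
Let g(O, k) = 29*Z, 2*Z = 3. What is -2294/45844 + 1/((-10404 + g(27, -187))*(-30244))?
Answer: -89851088623/1795611843741 ≈ -0.050039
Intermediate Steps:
Z = 3/2 (Z = (½)*3 = 3/2 ≈ 1.5000)
g(O, k) = 87/2 (g(O, k) = 29*(3/2) = 87/2)
-2294/45844 + 1/((-10404 + g(27, -187))*(-30244)) = -2294/45844 + 1/((-10404 + 87/2)*(-30244)) = -2294*1/45844 - 1/30244/(-20721/2) = -1147/22922 - 2/20721*(-1/30244) = -1147/22922 + 1/313342962 = -89851088623/1795611843741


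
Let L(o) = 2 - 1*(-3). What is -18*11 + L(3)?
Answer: -193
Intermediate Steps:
L(o) = 5 (L(o) = 2 + 3 = 5)
-18*11 + L(3) = -18*11 + 5 = -198 + 5 = -193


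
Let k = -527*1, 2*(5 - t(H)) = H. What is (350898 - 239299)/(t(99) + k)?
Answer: -223198/1143 ≈ -195.27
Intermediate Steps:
t(H) = 5 - H/2
k = -527
(350898 - 239299)/(t(99) + k) = (350898 - 239299)/((5 - 1/2*99) - 527) = 111599/((5 - 99/2) - 527) = 111599/(-89/2 - 527) = 111599/(-1143/2) = 111599*(-2/1143) = -223198/1143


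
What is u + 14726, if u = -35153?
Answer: -20427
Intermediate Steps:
u + 14726 = -35153 + 14726 = -20427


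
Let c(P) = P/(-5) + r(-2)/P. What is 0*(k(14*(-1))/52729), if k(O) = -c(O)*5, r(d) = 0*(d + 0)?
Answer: 0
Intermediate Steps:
r(d) = 0 (r(d) = 0*d = 0)
c(P) = -P/5 (c(P) = P/(-5) + 0/P = P*(-1/5) + 0 = -P/5 + 0 = -P/5)
k(O) = O (k(O) = -(-1)*O/5*5 = (O/5)*5 = O)
0*(k(14*(-1))/52729) = 0*((14*(-1))/52729) = 0*(-14*1/52729) = 0*(-14/52729) = 0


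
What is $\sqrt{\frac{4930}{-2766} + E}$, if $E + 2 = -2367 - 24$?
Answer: $\frac{4 i \sqrt{286279617}}{1383} \approx 48.937 i$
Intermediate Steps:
$E = -2393$ ($E = -2 - 2391 = -2393$)
$\sqrt{\frac{4930}{-2766} + E} = \sqrt{\frac{4930}{-2766} - 2393} = \sqrt{4930 \left(- \frac{1}{2766}\right) - 2393} = \sqrt{- \frac{2465}{1383} - 2393} = \sqrt{- \frac{3311984}{1383}} = \frac{4 i \sqrt{286279617}}{1383}$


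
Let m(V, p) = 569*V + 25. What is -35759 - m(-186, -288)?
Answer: 70050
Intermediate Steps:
m(V, p) = 25 + 569*V
-35759 - m(-186, -288) = -35759 - (25 + 569*(-186)) = -35759 - (25 - 105834) = -35759 - 1*(-105809) = -35759 + 105809 = 70050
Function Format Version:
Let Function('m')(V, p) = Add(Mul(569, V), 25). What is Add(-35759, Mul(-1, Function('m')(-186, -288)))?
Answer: 70050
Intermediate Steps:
Function('m')(V, p) = Add(25, Mul(569, V))
Add(-35759, Mul(-1, Function('m')(-186, -288))) = Add(-35759, Mul(-1, Add(25, Mul(569, -186)))) = Add(-35759, Mul(-1, Add(25, -105834))) = Add(-35759, Mul(-1, -105809)) = Add(-35759, 105809) = 70050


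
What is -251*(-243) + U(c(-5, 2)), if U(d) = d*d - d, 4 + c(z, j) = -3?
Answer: 61049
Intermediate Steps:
c(z, j) = -7 (c(z, j) = -4 - 3 = -7)
U(d) = d² - d
-251*(-243) + U(c(-5, 2)) = -251*(-243) - 7*(-1 - 7) = 60993 - 7*(-8) = 60993 + 56 = 61049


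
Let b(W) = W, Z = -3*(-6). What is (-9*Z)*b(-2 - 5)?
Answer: 1134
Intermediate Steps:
Z = 18
(-9*Z)*b(-2 - 5) = (-9*18)*(-2 - 5) = -162*(-7) = 1134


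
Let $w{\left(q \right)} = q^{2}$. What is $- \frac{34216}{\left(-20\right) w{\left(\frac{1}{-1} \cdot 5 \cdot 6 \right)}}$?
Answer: $\frac{4277}{2250} \approx 1.9009$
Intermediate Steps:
$- \frac{34216}{\left(-20\right) w{\left(\frac{1}{-1} \cdot 5 \cdot 6 \right)}} = - \frac{34216}{\left(-20\right) \left(\frac{1}{-1} \cdot 5 \cdot 6\right)^{2}} = - \frac{34216}{\left(-20\right) \left(\left(-1\right) 5 \cdot 6\right)^{2}} = - \frac{34216}{\left(-20\right) \left(\left(-5\right) 6\right)^{2}} = - \frac{34216}{\left(-20\right) \left(-30\right)^{2}} = - \frac{34216}{\left(-20\right) 900} = - \frac{34216}{-18000} = \left(-34216\right) \left(- \frac{1}{18000}\right) = \frac{4277}{2250}$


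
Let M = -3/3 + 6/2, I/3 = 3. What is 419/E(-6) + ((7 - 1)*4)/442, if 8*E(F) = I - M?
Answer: 740876/1547 ≈ 478.91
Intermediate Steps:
I = 9 (I = 3*3 = 9)
M = 2 (M = -3*⅓ + 6*(½) = -1 + 3 = 2)
E(F) = 7/8 (E(F) = (9 - 1*2)/8 = (9 - 2)/8 = (⅛)*7 = 7/8)
419/E(-6) + ((7 - 1)*4)/442 = 419/(7/8) + ((7 - 1)*4)/442 = 419*(8/7) + (6*4)*(1/442) = 3352/7 + 24*(1/442) = 3352/7 + 12/221 = 740876/1547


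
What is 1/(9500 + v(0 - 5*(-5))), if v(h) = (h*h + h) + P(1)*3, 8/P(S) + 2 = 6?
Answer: 1/10156 ≈ 9.8464e-5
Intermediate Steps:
P(S) = 2 (P(S) = 8/(-2 + 6) = 8/4 = 8*(¼) = 2)
v(h) = 6 + h + h² (v(h) = (h*h + h) + 2*3 = (h² + h) + 6 = (h + h²) + 6 = 6 + h + h²)
1/(9500 + v(0 - 5*(-5))) = 1/(9500 + (6 + (0 - 5*(-5)) + (0 - 5*(-5))²)) = 1/(9500 + (6 + (0 + 25) + (0 + 25)²)) = 1/(9500 + (6 + 25 + 25²)) = 1/(9500 + (6 + 25 + 625)) = 1/(9500 + 656) = 1/10156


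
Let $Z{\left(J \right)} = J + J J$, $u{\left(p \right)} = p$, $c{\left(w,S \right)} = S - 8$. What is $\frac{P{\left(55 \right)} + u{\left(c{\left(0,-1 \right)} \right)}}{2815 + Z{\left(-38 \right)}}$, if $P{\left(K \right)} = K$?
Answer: $\frac{46}{4221} \approx 0.010898$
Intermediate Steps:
$c{\left(w,S \right)} = -8 + S$
$Z{\left(J \right)} = J + J^{2}$
$\frac{P{\left(55 \right)} + u{\left(c{\left(0,-1 \right)} \right)}}{2815 + Z{\left(-38 \right)}} = \frac{55 - 9}{2815 - 38 \left(1 - 38\right)} = \frac{55 - 9}{2815 - -1406} = \frac{46}{2815 + 1406} = \frac{46}{4221}$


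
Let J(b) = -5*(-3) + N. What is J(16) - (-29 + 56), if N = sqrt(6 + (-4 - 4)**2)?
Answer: -12 + sqrt(70) ≈ -3.6334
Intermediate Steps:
N = sqrt(70) (N = sqrt(6 + (-8)**2) = sqrt(6 + 64) = sqrt(70) ≈ 8.3666)
J(b) = 15 + sqrt(70) (J(b) = -5*(-3) + sqrt(70) = 15 + sqrt(70))
J(16) - (-29 + 56) = (15 + sqrt(70)) - (-29 + 56) = (15 + sqrt(70)) - 1*27 = (15 + sqrt(70)) - 27 = -12 + sqrt(70)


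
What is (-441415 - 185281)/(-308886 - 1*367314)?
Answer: 11191/12075 ≈ 0.92679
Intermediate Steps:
(-441415 - 185281)/(-308886 - 1*367314) = -626696/(-308886 - 367314) = -626696/(-676200) = -626696*(-1/676200) = 11191/12075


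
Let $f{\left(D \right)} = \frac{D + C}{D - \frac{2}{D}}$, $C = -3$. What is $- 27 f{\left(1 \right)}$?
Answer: $-54$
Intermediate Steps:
$f{\left(D \right)} = \frac{-3 + D}{D - \frac{2}{D}}$ ($f{\left(D \right)} = \frac{D - 3}{D - \frac{2}{D}} = \frac{-3 + D}{D - \frac{2}{D}}$)
$- 27 f{\left(1 \right)} = - 27 \cdot 1 \frac{1}{-2 + 1^{2}} \left(-3 + 1\right) = - 27 \cdot 1 \frac{1}{-2 + 1} \left(-2\right) = - 27 \cdot 1 \frac{1}{-1} \left(-2\right) = - 27 \cdot 1 \left(-1\right) \left(-2\right) = \left(-27\right) 2 = -54$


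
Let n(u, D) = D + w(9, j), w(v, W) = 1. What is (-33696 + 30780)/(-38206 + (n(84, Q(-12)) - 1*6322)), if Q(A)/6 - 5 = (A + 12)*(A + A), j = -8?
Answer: 2916/44497 ≈ 0.065532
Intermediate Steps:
Q(A) = 30 + 12*A*(12 + A) (Q(A) = 30 + 6*((A + 12)*(A + A)) = 30 + 6*((12 + A)*(2*A)) = 30 + 6*(2*A*(12 + A)) = 30 + 12*A*(12 + A))
n(u, D) = 1 + D (n(u, D) = D + 1 = 1 + D)
(-33696 + 30780)/(-38206 + (n(84, Q(-12)) - 1*6322)) = (-33696 + 30780)/(-38206 + ((1 + (30 + 12*(-12)² + 144*(-12))) - 1*6322)) = -2916/(-38206 + ((1 + (30 + 12*144 - 1728)) - 6322)) = -2916/(-38206 + ((1 + (30 + 1728 - 1728)) - 6322)) = -2916/(-38206 + ((1 + 30) - 6322)) = -2916/(-38206 + (31 - 6322)) = -2916/(-38206 - 6291) = -2916/(-44497) = -2916*(-1/44497) = 2916/44497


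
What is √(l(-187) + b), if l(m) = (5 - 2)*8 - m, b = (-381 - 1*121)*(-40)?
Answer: √20291 ≈ 142.45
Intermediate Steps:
b = 20080 (b = (-381 - 121)*(-40) = -502*(-40) = 20080)
l(m) = 24 - m (l(m) = 3*8 - m = 24 - m)
√(l(-187) + b) = √((24 - 1*(-187)) + 20080) = √((24 + 187) + 20080) = √(211 + 20080) = √20291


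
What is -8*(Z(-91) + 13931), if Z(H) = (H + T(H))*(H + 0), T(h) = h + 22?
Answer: -227928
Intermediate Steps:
T(h) = 22 + h
Z(H) = H*(22 + 2*H) (Z(H) = (H + (22 + H))*(H + 0) = (22 + 2*H)*H = H*(22 + 2*H))
-8*(Z(-91) + 13931) = -8*(2*(-91)*(11 - 91) + 13931) = -8*(2*(-91)*(-80) + 13931) = -8*(14560 + 13931) = -8*28491 = -227928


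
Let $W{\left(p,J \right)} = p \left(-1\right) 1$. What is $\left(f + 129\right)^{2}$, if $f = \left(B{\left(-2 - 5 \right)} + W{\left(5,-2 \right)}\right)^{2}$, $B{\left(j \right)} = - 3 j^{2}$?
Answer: $539772289$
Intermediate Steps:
$W{\left(p,J \right)} = - p$ ($W{\left(p,J \right)} = - p 1 = - p$)
$f = 23104$ ($f = \left(- 3 \left(-2 - 5\right)^{2} - 5\right)^{2} = \left(- 3 \left(-7\right)^{2} - 5\right)^{2} = \left(\left(-3\right) 49 - 5\right)^{2} = \left(-147 - 5\right)^{2} = \left(-152\right)^{2} = 23104$)
$\left(f + 129\right)^{2} = \left(23104 + 129\right)^{2} = 23233^{2} = 539772289$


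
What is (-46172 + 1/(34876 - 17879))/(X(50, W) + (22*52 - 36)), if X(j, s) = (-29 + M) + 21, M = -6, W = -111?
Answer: -784785483/18594718 ≈ -42.205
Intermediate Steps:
X(j, s) = -14 (X(j, s) = (-29 - 6) + 21 = -35 + 21 = -14)
(-46172 + 1/(34876 - 17879))/(X(50, W) + (22*52 - 36)) = (-46172 + 1/(34876 - 17879))/(-14 + (22*52 - 36)) = (-46172 + 1/16997)/(-14 + (1144 - 36)) = (-46172 + 1/16997)/(-14 + 1108) = -784785483/16997/1094 = -784785483/16997*1/1094 = -784785483/18594718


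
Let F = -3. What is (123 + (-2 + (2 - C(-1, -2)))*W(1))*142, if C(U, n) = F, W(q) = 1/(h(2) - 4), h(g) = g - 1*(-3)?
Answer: 17892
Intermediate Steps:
h(g) = 3 + g (h(g) = g + 3 = 3 + g)
W(q) = 1 (W(q) = 1/((3 + 2) - 4) = 1/(5 - 4) = 1/1 = 1)
C(U, n) = -3
(123 + (-2 + (2 - C(-1, -2)))*W(1))*142 = (123 + (-2 + (2 - 1*(-3)))*1)*142 = (123 + (-2 + (2 + 3))*1)*142 = (123 + (-2 + 5)*1)*142 = (123 + 3*1)*142 = (123 + 3)*142 = 126*142 = 17892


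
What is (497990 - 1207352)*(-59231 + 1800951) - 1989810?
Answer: -1235511972450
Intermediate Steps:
(497990 - 1207352)*(-59231 + 1800951) - 1989810 = -709362*1741720 - 1989810 = -1235509982640 - 1989810 = -1235511972450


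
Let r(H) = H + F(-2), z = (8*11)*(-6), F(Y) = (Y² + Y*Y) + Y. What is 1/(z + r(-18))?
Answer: -1/540 ≈ -0.0018519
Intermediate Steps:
F(Y) = Y + 2*Y² (F(Y) = (Y² + Y²) + Y = 2*Y² + Y = Y + 2*Y²)
z = -528 (z = 88*(-6) = -528)
r(H) = 6 + H (r(H) = H - 2*(1 + 2*(-2)) = H - 2*(1 - 4) = H - 2*(-3) = H + 6 = 6 + H)
1/(z + r(-18)) = 1/(-528 + (6 - 18)) = 1/(-528 - 12) = 1/(-540) = -1/540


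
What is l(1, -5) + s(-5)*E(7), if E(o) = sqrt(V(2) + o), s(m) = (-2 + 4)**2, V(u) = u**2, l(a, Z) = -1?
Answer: -1 + 4*sqrt(11) ≈ 12.266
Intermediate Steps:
s(m) = 4 (s(m) = 2**2 = 4)
E(o) = sqrt(4 + o) (E(o) = sqrt(2**2 + o) = sqrt(4 + o))
l(1, -5) + s(-5)*E(7) = -1 + 4*sqrt(4 + 7) = -1 + 4*sqrt(11)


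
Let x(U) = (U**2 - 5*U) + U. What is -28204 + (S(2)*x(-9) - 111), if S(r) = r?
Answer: -28081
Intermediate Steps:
x(U) = U**2 - 4*U
-28204 + (S(2)*x(-9) - 111) = -28204 + (2*(-9*(-4 - 9)) - 111) = -28204 + (2*(-9*(-13)) - 111) = -28204 + (2*117 - 111) = -28204 + (234 - 111) = -28204 + 123 = -28081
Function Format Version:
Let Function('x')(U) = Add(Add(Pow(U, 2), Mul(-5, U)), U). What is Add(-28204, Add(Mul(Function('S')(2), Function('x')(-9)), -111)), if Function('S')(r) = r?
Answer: -28081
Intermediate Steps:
Function('x')(U) = Add(Pow(U, 2), Mul(-4, U))
Add(-28204, Add(Mul(Function('S')(2), Function('x')(-9)), -111)) = Add(-28204, Add(Mul(2, Mul(-9, Add(-4, -9))), -111)) = Add(-28204, Add(Mul(2, Mul(-9, -13)), -111)) = Add(-28204, Add(Mul(2, 117), -111)) = Add(-28204, Add(234, -111)) = Add(-28204, 123) = -28081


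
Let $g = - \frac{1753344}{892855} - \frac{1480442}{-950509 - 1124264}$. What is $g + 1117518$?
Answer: $\frac{2070167870442807968}{1852471446915} \approx 1.1175 \cdot 10^{6}$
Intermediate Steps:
$g = - \frac{2315970749002}{1852471446915}$ ($g = \left(-1753344\right) \frac{1}{892855} - \frac{1480442}{-2074773} = - \frac{1753344}{892855} - - \frac{1480442}{2074773} = - \frac{1753344}{892855} + \frac{1480442}{2074773} = - \frac{2315970749002}{1852471446915} \approx -1.2502$)
$g + 1117518 = - \frac{2315970749002}{1852471446915} + 1117518 = \frac{2070167870442807968}{1852471446915}$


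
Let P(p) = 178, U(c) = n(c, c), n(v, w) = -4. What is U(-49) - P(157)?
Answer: -182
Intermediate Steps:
U(c) = -4
U(-49) - P(157) = -4 - 1*178 = -4 - 178 = -182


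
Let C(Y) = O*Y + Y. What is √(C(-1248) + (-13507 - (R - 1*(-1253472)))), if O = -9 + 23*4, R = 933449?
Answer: 18*I*√7115 ≈ 1518.3*I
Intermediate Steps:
O = 83 (O = -9 + 92 = 83)
C(Y) = 84*Y (C(Y) = 83*Y + Y = 84*Y)
√(C(-1248) + (-13507 - (R - 1*(-1253472)))) = √(84*(-1248) + (-13507 - (933449 - 1*(-1253472)))) = √(-104832 + (-13507 - (933449 + 1253472))) = √(-104832 + (-13507 - 1*2186921)) = √(-104832 + (-13507 - 2186921)) = √(-104832 - 2200428) = √(-2305260) = 18*I*√7115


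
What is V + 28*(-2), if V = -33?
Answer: -89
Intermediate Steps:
V + 28*(-2) = -33 + 28*(-2) = -33 - 56 = -89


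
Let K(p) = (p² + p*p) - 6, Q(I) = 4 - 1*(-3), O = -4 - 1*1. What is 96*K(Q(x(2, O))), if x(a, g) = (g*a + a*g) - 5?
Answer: 8832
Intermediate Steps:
O = -5 (O = -4 - 1 = -5)
x(a, g) = -5 + 2*a*g (x(a, g) = (a*g + a*g) - 5 = 2*a*g - 5 = -5 + 2*a*g)
Q(I) = 7 (Q(I) = 4 + 3 = 7)
K(p) = -6 + 2*p² (K(p) = (p² + p²) - 6 = 2*p² - 6 = -6 + 2*p²)
96*K(Q(x(2, O))) = 96*(-6 + 2*7²) = 96*(-6 + 2*49) = 96*(-6 + 98) = 96*92 = 8832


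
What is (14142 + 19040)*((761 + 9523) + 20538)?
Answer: 1022735604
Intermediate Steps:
(14142 + 19040)*((761 + 9523) + 20538) = 33182*(10284 + 20538) = 33182*30822 = 1022735604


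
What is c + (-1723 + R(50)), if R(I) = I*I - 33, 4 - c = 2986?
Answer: -2238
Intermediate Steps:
c = -2982 (c = 4 - 1*2986 = 4 - 2986 = -2982)
R(I) = -33 + I**2 (R(I) = I**2 - 33 = -33 + I**2)
c + (-1723 + R(50)) = -2982 + (-1723 + (-33 + 50**2)) = -2982 + (-1723 + (-33 + 2500)) = -2982 + (-1723 + 2467) = -2982 + 744 = -2238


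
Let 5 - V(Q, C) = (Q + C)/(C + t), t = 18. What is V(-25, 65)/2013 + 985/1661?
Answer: 5005930/8409643 ≈ 0.59526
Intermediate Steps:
V(Q, C) = 5 - (C + Q)/(18 + C) (V(Q, C) = 5 - (Q + C)/(C + 18) = 5 - (C + Q)/(18 + C))
V(-25, 65)/2013 + 985/1661 = ((90 - 1*(-25) + 4*65)/(18 + 65))/2013 + 985/1661 = ((90 + 25 + 260)/83)*(1/2013) + 985*(1/1661) = ((1/83)*375)*(1/2013) + 985/1661 = (375/83)*(1/2013) + 985/1661 = 125/55693 + 985/1661 = 5005930/8409643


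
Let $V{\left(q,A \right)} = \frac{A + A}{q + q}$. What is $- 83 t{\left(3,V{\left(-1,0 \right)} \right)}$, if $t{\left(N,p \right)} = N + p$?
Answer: $-249$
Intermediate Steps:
$V{\left(q,A \right)} = \frac{A}{q}$ ($V{\left(q,A \right)} = \frac{2 A}{2 q} = 2 A \frac{1}{2 q} = \frac{A}{q}$)
$- 83 t{\left(3,V{\left(-1,0 \right)} \right)} = - 83 \left(3 + \frac{0}{-1}\right) = - 83 \left(3 + 0 \left(-1\right)\right) = - 83 \left(3 + 0\right) = \left(-83\right) 3 = -249$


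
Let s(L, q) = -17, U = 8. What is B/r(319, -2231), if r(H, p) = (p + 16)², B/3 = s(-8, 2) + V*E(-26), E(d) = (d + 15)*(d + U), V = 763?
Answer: 453171/4906225 ≈ 0.092367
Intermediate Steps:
E(d) = (8 + d)*(15 + d) (E(d) = (d + 15)*(d + 8) = (15 + d)*(8 + d) = (8 + d)*(15 + d))
B = 453171 (B = 3*(-17 + 763*(120 + (-26)² + 23*(-26))) = 3*(-17 + 763*(120 + 676 - 598)) = 3*(-17 + 763*198) = 3*(-17 + 151074) = 3*151057 = 453171)
r(H, p) = (16 + p)²
B/r(319, -2231) = 453171/((16 - 2231)²) = 453171/((-2215)²) = 453171/4906225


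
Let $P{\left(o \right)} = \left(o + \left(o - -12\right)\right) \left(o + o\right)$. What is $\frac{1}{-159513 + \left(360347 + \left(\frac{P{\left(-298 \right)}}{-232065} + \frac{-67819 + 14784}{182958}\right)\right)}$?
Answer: $\frac{14152716090}{2842321253665531} \approx 4.9793 \cdot 10^{-6}$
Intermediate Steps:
$P{\left(o \right)} = 2 o \left(12 + 2 o\right)$ ($P{\left(o \right)} = \left(o + \left(o + 12\right)\right) 2 o = \left(o + \left(12 + o\right)\right) 2 o = \left(12 + 2 o\right) 2 o = 2 o \left(12 + 2 o\right)$)
$\frac{1}{-159513 + \left(360347 + \left(\frac{P{\left(-298 \right)}}{-232065} + \frac{-67819 + 14784}{182958}\right)\right)} = \frac{1}{-159513 + \left(360347 + \left(\frac{4 \left(-298\right) \left(6 - 298\right)}{-232065} + \frac{-67819 + 14784}{182958}\right)\right)} = \frac{1}{-159513 + \left(360347 + \left(4 \left(-298\right) \left(-292\right) \left(- \frac{1}{232065}\right) - \frac{53035}{182958}\right)\right)} = \frac{1}{-159513 + \left(360347 + \left(348064 \left(- \frac{1}{232065}\right) - \frac{53035}{182958}\right)\right)} = \frac{1}{-159513 + \left(360347 - \frac{25329553529}{14152716090}\right)} = \frac{1}{-159513 + \frac{5099863455329701}{14152716090}} = \frac{1}{\frac{2842321253665531}{14152716090}} = \frac{14152716090}{2842321253665531}$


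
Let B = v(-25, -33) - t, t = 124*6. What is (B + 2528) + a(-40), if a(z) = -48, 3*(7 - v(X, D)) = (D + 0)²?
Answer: 1380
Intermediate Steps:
v(X, D) = 7 - D²/3 (v(X, D) = 7 - (D + 0)²/3 = 7 - D²/3)
t = 744
B = -1100 (B = (7 - ⅓*(-33)²) - 1*744 = (7 - ⅓*1089) - 744 = (7 - 363) - 744 = -356 - 744 = -1100)
(B + 2528) + a(-40) = (-1100 + 2528) - 48 = 1428 - 48 = 1380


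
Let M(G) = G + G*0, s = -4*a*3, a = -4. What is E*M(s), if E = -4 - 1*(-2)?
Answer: -96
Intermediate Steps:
s = 48 (s = -4*(-4)*3 = 16*3 = 48)
M(G) = G (M(G) = G + 0 = G)
E = -2 (E = -4 + 2 = -2)
E*M(s) = -2*48 = -96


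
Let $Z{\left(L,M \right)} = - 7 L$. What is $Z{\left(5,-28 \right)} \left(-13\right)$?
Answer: $455$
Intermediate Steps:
$Z{\left(5,-28 \right)} \left(-13\right) = \left(-7\right) 5 \left(-13\right) = \left(-35\right) \left(-13\right) = 455$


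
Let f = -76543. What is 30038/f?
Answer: -30038/76543 ≈ -0.39243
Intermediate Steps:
30038/f = 30038/(-76543) = 30038*(-1/76543) = -30038/76543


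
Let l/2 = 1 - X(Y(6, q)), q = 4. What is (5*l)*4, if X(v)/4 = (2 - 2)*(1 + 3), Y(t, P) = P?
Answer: 40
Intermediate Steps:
X(v) = 0 (X(v) = 4*((2 - 2)*(1 + 3)) = 4*(0*4) = 4*0 = 0)
l = 2 (l = 2*(1 - 1*0) = 2*(1 + 0) = 2*1 = 2)
(5*l)*4 = (5*2)*4 = 10*4 = 40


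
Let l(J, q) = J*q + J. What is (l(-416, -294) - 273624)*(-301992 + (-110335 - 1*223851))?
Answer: 96531105008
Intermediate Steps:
l(J, q) = J + J*q
(l(-416, -294) - 273624)*(-301992 + (-110335 - 1*223851)) = (-416*(1 - 294) - 273624)*(-301992 + (-110335 - 1*223851)) = (-416*(-293) - 273624)*(-301992 + (-110335 - 223851)) = (121888 - 273624)*(-301992 - 334186) = -151736*(-636178) = 96531105008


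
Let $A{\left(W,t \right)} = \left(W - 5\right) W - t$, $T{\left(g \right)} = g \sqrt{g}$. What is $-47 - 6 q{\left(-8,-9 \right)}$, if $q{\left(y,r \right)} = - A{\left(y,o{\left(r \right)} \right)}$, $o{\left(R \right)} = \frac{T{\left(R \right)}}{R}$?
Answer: $577 - 18 i \approx 577.0 - 18.0 i$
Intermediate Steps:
$T{\left(g \right)} = g^{\frac{3}{2}}$
$o{\left(R \right)} = \sqrt{R}$ ($o{\left(R \right)} = \frac{R^{\frac{3}{2}}}{R} = \sqrt{R}$)
$A{\left(W,t \right)} = - t + W \left(-5 + W\right)$ ($A{\left(W,t \right)} = \left(-5 + W\right) W - t = W \left(-5 + W\right) - t = - t + W \left(-5 + W\right)$)
$q{\left(y,r \right)} = \sqrt{r} - y^{2} + 5 y$ ($q{\left(y,r \right)} = - (y^{2} - \sqrt{r} - 5 y) = \sqrt{r} - y^{2} + 5 y$)
$-47 - 6 q{\left(-8,-9 \right)} = -47 - 6 \left(\sqrt{-9} - \left(-8\right)^{2} + 5 \left(-8\right)\right) = -47 - 6 \left(3 i - 64 - 40\right) = -47 - 6 \left(-104 + 3 i\right) = -47 + \left(624 - 18 i\right) = 577 - 18 i$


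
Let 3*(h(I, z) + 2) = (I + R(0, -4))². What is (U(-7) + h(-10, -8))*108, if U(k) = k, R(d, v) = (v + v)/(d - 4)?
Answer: 1332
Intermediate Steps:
R(d, v) = 2*v/(-4 + d) (R(d, v) = (2*v)/(-4 + d) = 2*v/(-4 + d))
h(I, z) = -2 + (2 + I)²/3 (h(I, z) = -2 + (I + 2*(-4)/(-4 + 0))²/3 = -2 + (I + 2*(-4)/(-4))²/3 = -2 + (I + 2*(-4)*(-¼))²/3 = -2 + (I + 2)²/3 = -2 + (2 + I)²/3)
(U(-7) + h(-10, -8))*108 = (-7 + (-2 + (2 - 10)²/3))*108 = (-7 + (-2 + (⅓)*(-8)²))*108 = (-7 + (-2 + (⅓)*64))*108 = (-7 + (-2 + 64/3))*108 = (-7 + 58/3)*108 = (37/3)*108 = 1332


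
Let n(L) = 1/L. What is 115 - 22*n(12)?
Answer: 679/6 ≈ 113.17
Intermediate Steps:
115 - 22*n(12) = 115 - 22/12 = 115 - 22*1/12 = 115 - 11/6 = 679/6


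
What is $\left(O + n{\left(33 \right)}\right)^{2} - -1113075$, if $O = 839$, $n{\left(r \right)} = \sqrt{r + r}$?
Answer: $1817062 + 1678 \sqrt{66} \approx 1.8307 \cdot 10^{6}$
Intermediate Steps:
$n{\left(r \right)} = \sqrt{2} \sqrt{r}$ ($n{\left(r \right)} = \sqrt{2 r} = \sqrt{2} \sqrt{r}$)
$\left(O + n{\left(33 \right)}\right)^{2} - -1113075 = \left(839 + \sqrt{2} \sqrt{33}\right)^{2} - -1113075 = \left(839 + \sqrt{66}\right)^{2} + 1113075 = 1113075 + \left(839 + \sqrt{66}\right)^{2}$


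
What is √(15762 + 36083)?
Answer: √51845 ≈ 227.70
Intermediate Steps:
√(15762 + 36083) = √51845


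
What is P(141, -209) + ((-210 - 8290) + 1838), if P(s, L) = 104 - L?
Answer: -6349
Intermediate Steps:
P(141, -209) + ((-210 - 8290) + 1838) = (104 - 1*(-209)) + ((-210 - 8290) + 1838) = (104 + 209) + (-8500 + 1838) = 313 - 6662 = -6349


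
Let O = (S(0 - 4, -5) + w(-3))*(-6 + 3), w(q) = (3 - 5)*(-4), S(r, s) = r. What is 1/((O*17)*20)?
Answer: -1/4080 ≈ -0.00024510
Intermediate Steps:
w(q) = 8 (w(q) = -2*(-4) = 8)
O = -12 (O = ((0 - 4) + 8)*(-6 + 3) = (-4 + 8)*(-3) = 4*(-3) = -12)
1/((O*17)*20) = 1/(-12*17*20) = 1/(-204*20) = 1/(-4080) = -1/4080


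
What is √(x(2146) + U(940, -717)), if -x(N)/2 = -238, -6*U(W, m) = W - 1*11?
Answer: √11562/6 ≈ 17.921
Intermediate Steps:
U(W, m) = 11/6 - W/6 (U(W, m) = -(W - 1*11)/6 = -(W - 11)/6 = -(-11 + W)/6 = 11/6 - W/6)
x(N) = 476 (x(N) = -2*(-238) = 476)
√(x(2146) + U(940, -717)) = √(476 + (11/6 - ⅙*940)) = √(476 + (11/6 - 470/3)) = √(476 - 929/6) = √(1927/6) = √11562/6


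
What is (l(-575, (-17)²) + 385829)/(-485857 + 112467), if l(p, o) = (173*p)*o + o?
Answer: 28362157/373390 ≈ 75.958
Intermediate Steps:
l(p, o) = o + 173*o*p (l(p, o) = 173*o*p + o = o + 173*o*p)
(l(-575, (-17)²) + 385829)/(-485857 + 112467) = ((-17)²*(1 + 173*(-575)) + 385829)/(-485857 + 112467) = (289*(1 - 99475) + 385829)/(-373390) = (289*(-99474) + 385829)*(-1/373390) = (-28747986 + 385829)*(-1/373390) = -28362157*(-1/373390) = 28362157/373390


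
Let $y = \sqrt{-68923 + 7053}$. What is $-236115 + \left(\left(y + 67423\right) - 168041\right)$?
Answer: $-336733 + i \sqrt{61870} \approx -3.3673 \cdot 10^{5} + 248.74 i$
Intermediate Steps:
$y = i \sqrt{61870}$ ($y = \sqrt{-61870} = i \sqrt{61870} \approx 248.74 i$)
$-236115 + \left(\left(y + 67423\right) - 168041\right) = -236115 - \left(100618 - i \sqrt{61870}\right) = -336733 + i \sqrt{61870}$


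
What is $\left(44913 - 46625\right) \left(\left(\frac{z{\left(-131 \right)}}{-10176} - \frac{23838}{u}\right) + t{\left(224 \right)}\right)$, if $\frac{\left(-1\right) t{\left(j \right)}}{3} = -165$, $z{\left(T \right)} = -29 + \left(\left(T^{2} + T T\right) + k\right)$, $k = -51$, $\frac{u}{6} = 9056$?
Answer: $- \frac{12613080285}{14999} \approx -8.4093 \cdot 10^{5}$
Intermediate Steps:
$u = 54336$ ($u = 6 \cdot 9056 = 54336$)
$z{\left(T \right)} = -80 + 2 T^{2}$ ($z{\left(T \right)} = -29 - \left(51 - T^{2} - T T\right) = -29 + \left(\left(T^{2} + T^{2}\right) - 51\right) = -29 + \left(2 T^{2} - 51\right) = -29 + \left(-51 + 2 T^{2}\right) = -80 + 2 T^{2}$)
$t{\left(j \right)} = 495$ ($t{\left(j \right)} = \left(-3\right) \left(-165\right) = 495$)
$\left(44913 - 46625\right) \left(\left(\frac{z{\left(-131 \right)}}{-10176} - \frac{23838}{u}\right) + t{\left(224 \right)}\right) = \left(44913 - 46625\right) \left(\left(\frac{-80 + 2 \left(-131\right)^{2}}{-10176} - \frac{23838}{54336}\right) + 495\right) = - 1712 \left(\left(\left(-80 + 2 \cdot 17161\right) \left(- \frac{1}{10176}\right) - \frac{3973}{9056}\right) + 495\right) = - 1712 \left(\left(\left(-80 + 34322\right) \left(- \frac{1}{10176}\right) - \frac{3973}{9056}\right) + 495\right) = - 1712 \left(\left(34242 \left(- \frac{1}{10176}\right) - \frac{3973}{9056}\right) + 495\right) = - 1712 \left(\left(- \frac{5707}{1696} - \frac{3973}{9056}\right) + 495\right) = - 1712 \left(- \frac{912825}{239984} + 495\right) = \left(-1712\right) \frac{117879255}{239984} = - \frac{12613080285}{14999}$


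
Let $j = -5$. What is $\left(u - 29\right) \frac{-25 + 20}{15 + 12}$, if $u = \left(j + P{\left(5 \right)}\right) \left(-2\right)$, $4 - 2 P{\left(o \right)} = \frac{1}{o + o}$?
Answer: $\frac{229}{54} \approx 4.2407$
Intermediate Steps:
$P{\left(o \right)} = 2 - \frac{1}{4 o}$ ($P{\left(o \right)} = 2 - \frac{1}{2 \left(o + o\right)} = 2 - \frac{1}{2 \cdot 2 o} = 2 - \frac{\frac{1}{2} \frac{1}{o}}{2} = 2 - \frac{1}{4 o}$)
$u = \frac{61}{10}$ ($u = \left(-5 + \left(2 - \frac{1}{4 \cdot 5}\right)\right) \left(-2\right) = \left(-5 + \left(2 - \frac{1}{20}\right)\right) \left(-2\right) = \left(-5 + \frac{39}{20}\right) \left(-2\right) = \left(- \frac{61}{20}\right) \left(-2\right) = \frac{61}{10} \approx 6.1$)
$\left(u - 29\right) \frac{-25 + 20}{15 + 12} = \left(\frac{61}{10} - 29\right) \frac{-25 + 20}{15 + 12} = - \frac{229 \left(- \frac{5}{27}\right)}{10} = - \frac{229 \left(\left(-5\right) \frac{1}{27}\right)}{10} = \left(- \frac{229}{10}\right) \left(- \frac{5}{27}\right) = \frac{229}{54}$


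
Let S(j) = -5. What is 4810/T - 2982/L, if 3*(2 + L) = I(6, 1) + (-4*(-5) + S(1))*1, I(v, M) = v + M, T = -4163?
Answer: -18659579/33304 ≈ -560.28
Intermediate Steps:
I(v, M) = M + v
L = 16/3 (L = -2 + ((1 + 6) + (-4*(-5) - 5)*1)/3 = -2 + (7 + (20 - 5)*1)/3 = -2 + (7 + 15*1)/3 = -2 + (7 + 15)/3 = -2 + (1/3)*22 = -2 + 22/3 = 16/3 ≈ 5.3333)
4810/T - 2982/L = 4810/(-4163) - 2982/16/3 = 4810*(-1/4163) - 2982*3/16 = -4810/4163 - 4473/8 = -18659579/33304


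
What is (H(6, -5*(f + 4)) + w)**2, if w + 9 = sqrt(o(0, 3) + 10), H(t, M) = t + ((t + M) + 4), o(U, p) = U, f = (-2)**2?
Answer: (-33 + sqrt(10))**2 ≈ 890.29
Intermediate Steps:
f = 4
H(t, M) = 4 + M + 2*t (H(t, M) = t + ((M + t) + 4) = t + (4 + M + t) = 4 + M + 2*t)
w = -9 + sqrt(10) (w = -9 + sqrt(0 + 10) = -9 + sqrt(10) ≈ -5.8377)
(H(6, -5*(f + 4)) + w)**2 = ((4 - 5*(4 + 4) + 2*6) + (-9 + sqrt(10)))**2 = ((4 - 5*8 + 12) + (-9 + sqrt(10)))**2 = ((4 - 40 + 12) + (-9 + sqrt(10)))**2 = (-24 + (-9 + sqrt(10)))**2 = (-33 + sqrt(10))**2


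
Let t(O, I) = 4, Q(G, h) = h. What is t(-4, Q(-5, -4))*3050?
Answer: 12200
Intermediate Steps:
t(-4, Q(-5, -4))*3050 = 4*3050 = 12200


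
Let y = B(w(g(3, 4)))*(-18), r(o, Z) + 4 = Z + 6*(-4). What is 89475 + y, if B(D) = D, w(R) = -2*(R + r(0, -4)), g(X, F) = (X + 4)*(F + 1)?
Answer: 89583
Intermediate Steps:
r(o, Z) = -28 + Z (r(o, Z) = -4 + (Z + 6*(-4)) = -4 + (Z - 24) = -4 + (-24 + Z) = -28 + Z)
g(X, F) = (1 + F)*(4 + X) (g(X, F) = (4 + X)*(1 + F) = (1 + F)*(4 + X))
w(R) = 64 - 2*R (w(R) = -2*(R + (-28 - 4)) = -2*(R - 32) = -2*(-32 + R) = 64 - 2*R)
y = 108 (y = (64 - 2*(4 + 3 + 4*4 + 4*3))*(-18) = (64 - 2*(4 + 3 + 16 + 12))*(-18) = (64 - 2*35)*(-18) = (64 - 70)*(-18) = -6*(-18) = 108)
89475 + y = 89475 + 108 = 89583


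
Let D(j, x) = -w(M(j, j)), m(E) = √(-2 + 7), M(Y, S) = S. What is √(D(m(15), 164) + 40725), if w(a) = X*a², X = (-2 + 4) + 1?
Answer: √40710 ≈ 201.77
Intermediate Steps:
X = 3 (X = 2 + 1 = 3)
m(E) = √5
w(a) = 3*a²
D(j, x) = -3*j²
√(D(m(15), 164) + 40725) = √(-3*(√5)² + 40725) = √(-3*5 + 40725) = √(-15 + 40725) = √40710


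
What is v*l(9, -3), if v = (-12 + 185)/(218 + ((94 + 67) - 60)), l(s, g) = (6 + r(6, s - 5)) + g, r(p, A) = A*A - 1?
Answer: 3114/319 ≈ 9.7617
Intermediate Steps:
r(p, A) = -1 + A² (r(p, A) = A² - 1 = -1 + A²)
l(s, g) = 5 + g + (-5 + s)² (l(s, g) = (6 + (-1 + (s - 5)²)) + g = (6 + (-1 + (-5 + s)²)) + g = (5 + (-5 + s)²) + g = 5 + g + (-5 + s)²)
v = 173/319 (v = 173/(218 + (161 - 60)) = 173/(218 + 101) = 173/319 ≈ 0.54232)
v*l(9, -3) = 173*(5 - 3 + (-5 + 9)²)/319 = 173*(5 - 3 + 4²)/319 = 173*(5 - 3 + 16)/319 = (173/319)*18 = 3114/319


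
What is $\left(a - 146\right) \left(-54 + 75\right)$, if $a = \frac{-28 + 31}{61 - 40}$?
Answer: $-3063$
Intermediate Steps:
$a = \frac{1}{7}$ ($a = \frac{3}{21} = 3 \cdot \frac{1}{21} = \frac{1}{7} \approx 0.14286$)
$\left(a - 146\right) \left(-54 + 75\right) = \left(\frac{1}{7} - 146\right) \left(-54 + 75\right) = \left(- \frac{1021}{7}\right) 21 = -3063$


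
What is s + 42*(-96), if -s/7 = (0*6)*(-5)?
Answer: -4032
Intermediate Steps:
s = 0 (s = -7*0*6*(-5) = -0*(-5) = -7*0 = 0)
s + 42*(-96) = 0 + 42*(-96) = 0 - 4032 = -4032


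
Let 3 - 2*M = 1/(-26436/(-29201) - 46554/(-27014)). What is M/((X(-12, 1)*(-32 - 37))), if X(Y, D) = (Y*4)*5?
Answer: 67898257/858456099612 ≈ 7.9094e-5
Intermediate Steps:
X(Y, D) = 20*Y (X(Y, D) = (4*Y)*5 = 20*Y)
M = 1357965140/1036782729 (M = 3/2 - 1/(2*(-26436/(-29201) - 46554/(-27014))) = 3/2 - 1/(2*(-26436*(-1/29201) - 46554*(-1/27014))) = 3/2 - 1/(2*(26436/29201 + 23277/13507)) = 3/2 - 1/(2*1036782729/394417907) = 3/2 - ½*394417907/1036782729 = 3/2 - 394417907/2073565458 = 1357965140/1036782729 ≈ 1.3098)
M/((X(-12, 1)*(-32 - 37))) = 1357965140/(1036782729*(((20*(-12))*(-32 - 37)))) = 1357965140/(1036782729*((-240*(-69)))) = (1357965140/1036782729)/16560 = (1357965140/1036782729)*(1/16560) = 67898257/858456099612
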